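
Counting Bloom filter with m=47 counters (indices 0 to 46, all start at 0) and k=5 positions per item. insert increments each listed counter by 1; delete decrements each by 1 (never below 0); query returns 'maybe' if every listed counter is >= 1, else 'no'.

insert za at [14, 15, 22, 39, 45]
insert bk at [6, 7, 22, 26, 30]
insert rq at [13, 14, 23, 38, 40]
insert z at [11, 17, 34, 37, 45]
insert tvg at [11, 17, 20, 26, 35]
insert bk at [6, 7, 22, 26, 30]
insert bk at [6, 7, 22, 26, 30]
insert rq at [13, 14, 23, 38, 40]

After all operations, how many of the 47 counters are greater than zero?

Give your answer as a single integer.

Answer: 19

Derivation:
Step 1: insert za at [14, 15, 22, 39, 45] -> counters=[0,0,0,0,0,0,0,0,0,0,0,0,0,0,1,1,0,0,0,0,0,0,1,0,0,0,0,0,0,0,0,0,0,0,0,0,0,0,0,1,0,0,0,0,0,1,0]
Step 2: insert bk at [6, 7, 22, 26, 30] -> counters=[0,0,0,0,0,0,1,1,0,0,0,0,0,0,1,1,0,0,0,0,0,0,2,0,0,0,1,0,0,0,1,0,0,0,0,0,0,0,0,1,0,0,0,0,0,1,0]
Step 3: insert rq at [13, 14, 23, 38, 40] -> counters=[0,0,0,0,0,0,1,1,0,0,0,0,0,1,2,1,0,0,0,0,0,0,2,1,0,0,1,0,0,0,1,0,0,0,0,0,0,0,1,1,1,0,0,0,0,1,0]
Step 4: insert z at [11, 17, 34, 37, 45] -> counters=[0,0,0,0,0,0,1,1,0,0,0,1,0,1,2,1,0,1,0,0,0,0,2,1,0,0,1,0,0,0,1,0,0,0,1,0,0,1,1,1,1,0,0,0,0,2,0]
Step 5: insert tvg at [11, 17, 20, 26, 35] -> counters=[0,0,0,0,0,0,1,1,0,0,0,2,0,1,2,1,0,2,0,0,1,0,2,1,0,0,2,0,0,0,1,0,0,0,1,1,0,1,1,1,1,0,0,0,0,2,0]
Step 6: insert bk at [6, 7, 22, 26, 30] -> counters=[0,0,0,0,0,0,2,2,0,0,0,2,0,1,2,1,0,2,0,0,1,0,3,1,0,0,3,0,0,0,2,0,0,0,1,1,0,1,1,1,1,0,0,0,0,2,0]
Step 7: insert bk at [6, 7, 22, 26, 30] -> counters=[0,0,0,0,0,0,3,3,0,0,0,2,0,1,2,1,0,2,0,0,1,0,4,1,0,0,4,0,0,0,3,0,0,0,1,1,0,1,1,1,1,0,0,0,0,2,0]
Step 8: insert rq at [13, 14, 23, 38, 40] -> counters=[0,0,0,0,0,0,3,3,0,0,0,2,0,2,3,1,0,2,0,0,1,0,4,2,0,0,4,0,0,0,3,0,0,0,1,1,0,1,2,1,2,0,0,0,0,2,0]
Final counters=[0,0,0,0,0,0,3,3,0,0,0,2,0,2,3,1,0,2,0,0,1,0,4,2,0,0,4,0,0,0,3,0,0,0,1,1,0,1,2,1,2,0,0,0,0,2,0] -> 19 nonzero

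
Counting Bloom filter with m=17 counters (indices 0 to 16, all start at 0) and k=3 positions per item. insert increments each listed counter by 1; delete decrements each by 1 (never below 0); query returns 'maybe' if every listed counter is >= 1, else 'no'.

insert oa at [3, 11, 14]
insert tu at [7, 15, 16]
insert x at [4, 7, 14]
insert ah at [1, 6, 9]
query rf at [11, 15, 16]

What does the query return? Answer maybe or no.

Step 1: insert oa at [3, 11, 14] -> counters=[0,0,0,1,0,0,0,0,0,0,0,1,0,0,1,0,0]
Step 2: insert tu at [7, 15, 16] -> counters=[0,0,0,1,0,0,0,1,0,0,0,1,0,0,1,1,1]
Step 3: insert x at [4, 7, 14] -> counters=[0,0,0,1,1,0,0,2,0,0,0,1,0,0,2,1,1]
Step 4: insert ah at [1, 6, 9] -> counters=[0,1,0,1,1,0,1,2,0,1,0,1,0,0,2,1,1]
Query rf: check counters[11]=1 counters[15]=1 counters[16]=1 -> maybe

Answer: maybe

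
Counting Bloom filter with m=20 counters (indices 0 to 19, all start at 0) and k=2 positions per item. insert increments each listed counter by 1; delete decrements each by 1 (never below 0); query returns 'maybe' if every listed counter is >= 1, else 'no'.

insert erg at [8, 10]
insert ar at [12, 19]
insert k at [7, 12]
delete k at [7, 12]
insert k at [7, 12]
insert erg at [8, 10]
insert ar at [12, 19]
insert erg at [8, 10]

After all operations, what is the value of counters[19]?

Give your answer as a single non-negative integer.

Answer: 2

Derivation:
Step 1: insert erg at [8, 10] -> counters=[0,0,0,0,0,0,0,0,1,0,1,0,0,0,0,0,0,0,0,0]
Step 2: insert ar at [12, 19] -> counters=[0,0,0,0,0,0,0,0,1,0,1,0,1,0,0,0,0,0,0,1]
Step 3: insert k at [7, 12] -> counters=[0,0,0,0,0,0,0,1,1,0,1,0,2,0,0,0,0,0,0,1]
Step 4: delete k at [7, 12] -> counters=[0,0,0,0,0,0,0,0,1,0,1,0,1,0,0,0,0,0,0,1]
Step 5: insert k at [7, 12] -> counters=[0,0,0,0,0,0,0,1,1,0,1,0,2,0,0,0,0,0,0,1]
Step 6: insert erg at [8, 10] -> counters=[0,0,0,0,0,0,0,1,2,0,2,0,2,0,0,0,0,0,0,1]
Step 7: insert ar at [12, 19] -> counters=[0,0,0,0,0,0,0,1,2,0,2,0,3,0,0,0,0,0,0,2]
Step 8: insert erg at [8, 10] -> counters=[0,0,0,0,0,0,0,1,3,0,3,0,3,0,0,0,0,0,0,2]
Final counters=[0,0,0,0,0,0,0,1,3,0,3,0,3,0,0,0,0,0,0,2] -> counters[19]=2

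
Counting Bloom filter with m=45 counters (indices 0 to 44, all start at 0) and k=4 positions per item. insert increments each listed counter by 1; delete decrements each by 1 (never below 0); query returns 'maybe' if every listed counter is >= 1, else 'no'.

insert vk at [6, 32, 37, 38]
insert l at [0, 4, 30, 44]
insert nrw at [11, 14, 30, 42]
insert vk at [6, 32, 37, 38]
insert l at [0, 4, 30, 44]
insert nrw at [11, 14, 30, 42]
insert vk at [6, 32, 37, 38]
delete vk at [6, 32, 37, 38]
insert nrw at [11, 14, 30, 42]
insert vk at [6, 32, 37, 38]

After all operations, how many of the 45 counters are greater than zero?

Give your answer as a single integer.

Step 1: insert vk at [6, 32, 37, 38] -> counters=[0,0,0,0,0,0,1,0,0,0,0,0,0,0,0,0,0,0,0,0,0,0,0,0,0,0,0,0,0,0,0,0,1,0,0,0,0,1,1,0,0,0,0,0,0]
Step 2: insert l at [0, 4, 30, 44] -> counters=[1,0,0,0,1,0,1,0,0,0,0,0,0,0,0,0,0,0,0,0,0,0,0,0,0,0,0,0,0,0,1,0,1,0,0,0,0,1,1,0,0,0,0,0,1]
Step 3: insert nrw at [11, 14, 30, 42] -> counters=[1,0,0,0,1,0,1,0,0,0,0,1,0,0,1,0,0,0,0,0,0,0,0,0,0,0,0,0,0,0,2,0,1,0,0,0,0,1,1,0,0,0,1,0,1]
Step 4: insert vk at [6, 32, 37, 38] -> counters=[1,0,0,0,1,0,2,0,0,0,0,1,0,0,1,0,0,0,0,0,0,0,0,0,0,0,0,0,0,0,2,0,2,0,0,0,0,2,2,0,0,0,1,0,1]
Step 5: insert l at [0, 4, 30, 44] -> counters=[2,0,0,0,2,0,2,0,0,0,0,1,0,0,1,0,0,0,0,0,0,0,0,0,0,0,0,0,0,0,3,0,2,0,0,0,0,2,2,0,0,0,1,0,2]
Step 6: insert nrw at [11, 14, 30, 42] -> counters=[2,0,0,0,2,0,2,0,0,0,0,2,0,0,2,0,0,0,0,0,0,0,0,0,0,0,0,0,0,0,4,0,2,0,0,0,0,2,2,0,0,0,2,0,2]
Step 7: insert vk at [6, 32, 37, 38] -> counters=[2,0,0,0,2,0,3,0,0,0,0,2,0,0,2,0,0,0,0,0,0,0,0,0,0,0,0,0,0,0,4,0,3,0,0,0,0,3,3,0,0,0,2,0,2]
Step 8: delete vk at [6, 32, 37, 38] -> counters=[2,0,0,0,2,0,2,0,0,0,0,2,0,0,2,0,0,0,0,0,0,0,0,0,0,0,0,0,0,0,4,0,2,0,0,0,0,2,2,0,0,0,2,0,2]
Step 9: insert nrw at [11, 14, 30, 42] -> counters=[2,0,0,0,2,0,2,0,0,0,0,3,0,0,3,0,0,0,0,0,0,0,0,0,0,0,0,0,0,0,5,0,2,0,0,0,0,2,2,0,0,0,3,0,2]
Step 10: insert vk at [6, 32, 37, 38] -> counters=[2,0,0,0,2,0,3,0,0,0,0,3,0,0,3,0,0,0,0,0,0,0,0,0,0,0,0,0,0,0,5,0,3,0,0,0,0,3,3,0,0,0,3,0,2]
Final counters=[2,0,0,0,2,0,3,0,0,0,0,3,0,0,3,0,0,0,0,0,0,0,0,0,0,0,0,0,0,0,5,0,3,0,0,0,0,3,3,0,0,0,3,0,2] -> 11 nonzero

Answer: 11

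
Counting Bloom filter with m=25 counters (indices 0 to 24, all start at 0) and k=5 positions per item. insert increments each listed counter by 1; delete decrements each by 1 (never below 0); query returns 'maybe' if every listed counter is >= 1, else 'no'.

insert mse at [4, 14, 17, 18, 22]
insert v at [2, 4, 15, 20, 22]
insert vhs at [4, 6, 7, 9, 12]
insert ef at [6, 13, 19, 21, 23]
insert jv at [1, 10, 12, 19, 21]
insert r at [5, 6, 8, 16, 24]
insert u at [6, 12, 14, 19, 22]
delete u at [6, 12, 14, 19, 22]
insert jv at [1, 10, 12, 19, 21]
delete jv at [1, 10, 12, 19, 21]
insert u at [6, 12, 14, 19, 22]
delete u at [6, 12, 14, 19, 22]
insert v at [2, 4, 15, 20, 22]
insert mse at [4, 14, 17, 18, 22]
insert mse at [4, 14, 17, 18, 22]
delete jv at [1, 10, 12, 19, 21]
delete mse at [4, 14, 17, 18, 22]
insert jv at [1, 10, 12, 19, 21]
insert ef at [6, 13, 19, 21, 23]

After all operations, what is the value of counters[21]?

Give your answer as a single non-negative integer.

Answer: 3

Derivation:
Step 1: insert mse at [4, 14, 17, 18, 22] -> counters=[0,0,0,0,1,0,0,0,0,0,0,0,0,0,1,0,0,1,1,0,0,0,1,0,0]
Step 2: insert v at [2, 4, 15, 20, 22] -> counters=[0,0,1,0,2,0,0,0,0,0,0,0,0,0,1,1,0,1,1,0,1,0,2,0,0]
Step 3: insert vhs at [4, 6, 7, 9, 12] -> counters=[0,0,1,0,3,0,1,1,0,1,0,0,1,0,1,1,0,1,1,0,1,0,2,0,0]
Step 4: insert ef at [6, 13, 19, 21, 23] -> counters=[0,0,1,0,3,0,2,1,0,1,0,0,1,1,1,1,0,1,1,1,1,1,2,1,0]
Step 5: insert jv at [1, 10, 12, 19, 21] -> counters=[0,1,1,0,3,0,2,1,0,1,1,0,2,1,1,1,0,1,1,2,1,2,2,1,0]
Step 6: insert r at [5, 6, 8, 16, 24] -> counters=[0,1,1,0,3,1,3,1,1,1,1,0,2,1,1,1,1,1,1,2,1,2,2,1,1]
Step 7: insert u at [6, 12, 14, 19, 22] -> counters=[0,1,1,0,3,1,4,1,1,1,1,0,3,1,2,1,1,1,1,3,1,2,3,1,1]
Step 8: delete u at [6, 12, 14, 19, 22] -> counters=[0,1,1,0,3,1,3,1,1,1,1,0,2,1,1,1,1,1,1,2,1,2,2,1,1]
Step 9: insert jv at [1, 10, 12, 19, 21] -> counters=[0,2,1,0,3,1,3,1,1,1,2,0,3,1,1,1,1,1,1,3,1,3,2,1,1]
Step 10: delete jv at [1, 10, 12, 19, 21] -> counters=[0,1,1,0,3,1,3,1,1,1,1,0,2,1,1,1,1,1,1,2,1,2,2,1,1]
Step 11: insert u at [6, 12, 14, 19, 22] -> counters=[0,1,1,0,3,1,4,1,1,1,1,0,3,1,2,1,1,1,1,3,1,2,3,1,1]
Step 12: delete u at [6, 12, 14, 19, 22] -> counters=[0,1,1,0,3,1,3,1,1,1,1,0,2,1,1,1,1,1,1,2,1,2,2,1,1]
Step 13: insert v at [2, 4, 15, 20, 22] -> counters=[0,1,2,0,4,1,3,1,1,1,1,0,2,1,1,2,1,1,1,2,2,2,3,1,1]
Step 14: insert mse at [4, 14, 17, 18, 22] -> counters=[0,1,2,0,5,1,3,1,1,1,1,0,2,1,2,2,1,2,2,2,2,2,4,1,1]
Step 15: insert mse at [4, 14, 17, 18, 22] -> counters=[0,1,2,0,6,1,3,1,1,1,1,0,2,1,3,2,1,3,3,2,2,2,5,1,1]
Step 16: delete jv at [1, 10, 12, 19, 21] -> counters=[0,0,2,0,6,1,3,1,1,1,0,0,1,1,3,2,1,3,3,1,2,1,5,1,1]
Step 17: delete mse at [4, 14, 17, 18, 22] -> counters=[0,0,2,0,5,1,3,1,1,1,0,0,1,1,2,2,1,2,2,1,2,1,4,1,1]
Step 18: insert jv at [1, 10, 12, 19, 21] -> counters=[0,1,2,0,5,1,3,1,1,1,1,0,2,1,2,2,1,2,2,2,2,2,4,1,1]
Step 19: insert ef at [6, 13, 19, 21, 23] -> counters=[0,1,2,0,5,1,4,1,1,1,1,0,2,2,2,2,1,2,2,3,2,3,4,2,1]
Final counters=[0,1,2,0,5,1,4,1,1,1,1,0,2,2,2,2,1,2,2,3,2,3,4,2,1] -> counters[21]=3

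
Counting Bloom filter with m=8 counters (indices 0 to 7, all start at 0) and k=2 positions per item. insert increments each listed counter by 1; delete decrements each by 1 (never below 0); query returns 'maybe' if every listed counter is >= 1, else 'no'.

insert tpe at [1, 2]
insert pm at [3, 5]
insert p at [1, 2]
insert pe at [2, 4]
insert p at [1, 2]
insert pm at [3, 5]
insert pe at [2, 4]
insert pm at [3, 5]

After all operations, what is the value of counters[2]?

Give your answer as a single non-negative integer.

Step 1: insert tpe at [1, 2] -> counters=[0,1,1,0,0,0,0,0]
Step 2: insert pm at [3, 5] -> counters=[0,1,1,1,0,1,0,0]
Step 3: insert p at [1, 2] -> counters=[0,2,2,1,0,1,0,0]
Step 4: insert pe at [2, 4] -> counters=[0,2,3,1,1,1,0,0]
Step 5: insert p at [1, 2] -> counters=[0,3,4,1,1,1,0,0]
Step 6: insert pm at [3, 5] -> counters=[0,3,4,2,1,2,0,0]
Step 7: insert pe at [2, 4] -> counters=[0,3,5,2,2,2,0,0]
Step 8: insert pm at [3, 5] -> counters=[0,3,5,3,2,3,0,0]
Final counters=[0,3,5,3,2,3,0,0] -> counters[2]=5

Answer: 5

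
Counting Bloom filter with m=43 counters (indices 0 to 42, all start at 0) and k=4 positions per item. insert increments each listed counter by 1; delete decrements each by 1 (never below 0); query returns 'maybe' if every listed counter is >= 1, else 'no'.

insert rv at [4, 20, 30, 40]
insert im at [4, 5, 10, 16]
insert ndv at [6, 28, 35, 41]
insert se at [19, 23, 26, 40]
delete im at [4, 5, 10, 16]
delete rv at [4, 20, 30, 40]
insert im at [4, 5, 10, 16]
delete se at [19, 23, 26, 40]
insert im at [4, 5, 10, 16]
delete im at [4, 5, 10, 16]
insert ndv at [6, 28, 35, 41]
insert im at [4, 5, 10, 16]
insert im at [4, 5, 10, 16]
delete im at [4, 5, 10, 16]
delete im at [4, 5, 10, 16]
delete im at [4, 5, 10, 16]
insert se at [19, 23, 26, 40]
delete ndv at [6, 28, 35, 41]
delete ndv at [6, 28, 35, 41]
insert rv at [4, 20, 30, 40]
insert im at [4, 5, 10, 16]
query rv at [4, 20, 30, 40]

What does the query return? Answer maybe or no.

Step 1: insert rv at [4, 20, 30, 40] -> counters=[0,0,0,0,1,0,0,0,0,0,0,0,0,0,0,0,0,0,0,0,1,0,0,0,0,0,0,0,0,0,1,0,0,0,0,0,0,0,0,0,1,0,0]
Step 2: insert im at [4, 5, 10, 16] -> counters=[0,0,0,0,2,1,0,0,0,0,1,0,0,0,0,0,1,0,0,0,1,0,0,0,0,0,0,0,0,0,1,0,0,0,0,0,0,0,0,0,1,0,0]
Step 3: insert ndv at [6, 28, 35, 41] -> counters=[0,0,0,0,2,1,1,0,0,0,1,0,0,0,0,0,1,0,0,0,1,0,0,0,0,0,0,0,1,0,1,0,0,0,0,1,0,0,0,0,1,1,0]
Step 4: insert se at [19, 23, 26, 40] -> counters=[0,0,0,0,2,1,1,0,0,0,1,0,0,0,0,0,1,0,0,1,1,0,0,1,0,0,1,0,1,0,1,0,0,0,0,1,0,0,0,0,2,1,0]
Step 5: delete im at [4, 5, 10, 16] -> counters=[0,0,0,0,1,0,1,0,0,0,0,0,0,0,0,0,0,0,0,1,1,0,0,1,0,0,1,0,1,0,1,0,0,0,0,1,0,0,0,0,2,1,0]
Step 6: delete rv at [4, 20, 30, 40] -> counters=[0,0,0,0,0,0,1,0,0,0,0,0,0,0,0,0,0,0,0,1,0,0,0,1,0,0,1,0,1,0,0,0,0,0,0,1,0,0,0,0,1,1,0]
Step 7: insert im at [4, 5, 10, 16] -> counters=[0,0,0,0,1,1,1,0,0,0,1,0,0,0,0,0,1,0,0,1,0,0,0,1,0,0,1,0,1,0,0,0,0,0,0,1,0,0,0,0,1,1,0]
Step 8: delete se at [19, 23, 26, 40] -> counters=[0,0,0,0,1,1,1,0,0,0,1,0,0,0,0,0,1,0,0,0,0,0,0,0,0,0,0,0,1,0,0,0,0,0,0,1,0,0,0,0,0,1,0]
Step 9: insert im at [4, 5, 10, 16] -> counters=[0,0,0,0,2,2,1,0,0,0,2,0,0,0,0,0,2,0,0,0,0,0,0,0,0,0,0,0,1,0,0,0,0,0,0,1,0,0,0,0,0,1,0]
Step 10: delete im at [4, 5, 10, 16] -> counters=[0,0,0,0,1,1,1,0,0,0,1,0,0,0,0,0,1,0,0,0,0,0,0,0,0,0,0,0,1,0,0,0,0,0,0,1,0,0,0,0,0,1,0]
Step 11: insert ndv at [6, 28, 35, 41] -> counters=[0,0,0,0,1,1,2,0,0,0,1,0,0,0,0,0,1,0,0,0,0,0,0,0,0,0,0,0,2,0,0,0,0,0,0,2,0,0,0,0,0,2,0]
Step 12: insert im at [4, 5, 10, 16] -> counters=[0,0,0,0,2,2,2,0,0,0,2,0,0,0,0,0,2,0,0,0,0,0,0,0,0,0,0,0,2,0,0,0,0,0,0,2,0,0,0,0,0,2,0]
Step 13: insert im at [4, 5, 10, 16] -> counters=[0,0,0,0,3,3,2,0,0,0,3,0,0,0,0,0,3,0,0,0,0,0,0,0,0,0,0,0,2,0,0,0,0,0,0,2,0,0,0,0,0,2,0]
Step 14: delete im at [4, 5, 10, 16] -> counters=[0,0,0,0,2,2,2,0,0,0,2,0,0,0,0,0,2,0,0,0,0,0,0,0,0,0,0,0,2,0,0,0,0,0,0,2,0,0,0,0,0,2,0]
Step 15: delete im at [4, 5, 10, 16] -> counters=[0,0,0,0,1,1,2,0,0,0,1,0,0,0,0,0,1,0,0,0,0,0,0,0,0,0,0,0,2,0,0,0,0,0,0,2,0,0,0,0,0,2,0]
Step 16: delete im at [4, 5, 10, 16] -> counters=[0,0,0,0,0,0,2,0,0,0,0,0,0,0,0,0,0,0,0,0,0,0,0,0,0,0,0,0,2,0,0,0,0,0,0,2,0,0,0,0,0,2,0]
Step 17: insert se at [19, 23, 26, 40] -> counters=[0,0,0,0,0,0,2,0,0,0,0,0,0,0,0,0,0,0,0,1,0,0,0,1,0,0,1,0,2,0,0,0,0,0,0,2,0,0,0,0,1,2,0]
Step 18: delete ndv at [6, 28, 35, 41] -> counters=[0,0,0,0,0,0,1,0,0,0,0,0,0,0,0,0,0,0,0,1,0,0,0,1,0,0,1,0,1,0,0,0,0,0,0,1,0,0,0,0,1,1,0]
Step 19: delete ndv at [6, 28, 35, 41] -> counters=[0,0,0,0,0,0,0,0,0,0,0,0,0,0,0,0,0,0,0,1,0,0,0,1,0,0,1,0,0,0,0,0,0,0,0,0,0,0,0,0,1,0,0]
Step 20: insert rv at [4, 20, 30, 40] -> counters=[0,0,0,0,1,0,0,0,0,0,0,0,0,0,0,0,0,0,0,1,1,0,0,1,0,0,1,0,0,0,1,0,0,0,0,0,0,0,0,0,2,0,0]
Step 21: insert im at [4, 5, 10, 16] -> counters=[0,0,0,0,2,1,0,0,0,0,1,0,0,0,0,0,1,0,0,1,1,0,0,1,0,0,1,0,0,0,1,0,0,0,0,0,0,0,0,0,2,0,0]
Query rv: check counters[4]=2 counters[20]=1 counters[30]=1 counters[40]=2 -> maybe

Answer: maybe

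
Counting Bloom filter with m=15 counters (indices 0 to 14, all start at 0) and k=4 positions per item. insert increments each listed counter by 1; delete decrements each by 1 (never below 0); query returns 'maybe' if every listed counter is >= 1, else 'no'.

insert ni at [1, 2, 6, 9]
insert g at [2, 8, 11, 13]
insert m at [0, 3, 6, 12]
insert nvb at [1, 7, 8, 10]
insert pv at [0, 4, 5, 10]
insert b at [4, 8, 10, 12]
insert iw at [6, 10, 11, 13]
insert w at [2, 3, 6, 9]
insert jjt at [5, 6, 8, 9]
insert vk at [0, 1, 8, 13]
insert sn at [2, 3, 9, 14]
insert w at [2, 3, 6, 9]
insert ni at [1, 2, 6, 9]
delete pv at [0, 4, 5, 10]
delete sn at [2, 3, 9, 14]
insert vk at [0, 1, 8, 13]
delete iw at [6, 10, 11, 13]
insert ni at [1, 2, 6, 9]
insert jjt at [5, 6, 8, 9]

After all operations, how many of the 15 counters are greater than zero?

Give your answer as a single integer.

Step 1: insert ni at [1, 2, 6, 9] -> counters=[0,1,1,0,0,0,1,0,0,1,0,0,0,0,0]
Step 2: insert g at [2, 8, 11, 13] -> counters=[0,1,2,0,0,0,1,0,1,1,0,1,0,1,0]
Step 3: insert m at [0, 3, 6, 12] -> counters=[1,1,2,1,0,0,2,0,1,1,0,1,1,1,0]
Step 4: insert nvb at [1, 7, 8, 10] -> counters=[1,2,2,1,0,0,2,1,2,1,1,1,1,1,0]
Step 5: insert pv at [0, 4, 5, 10] -> counters=[2,2,2,1,1,1,2,1,2,1,2,1,1,1,0]
Step 6: insert b at [4, 8, 10, 12] -> counters=[2,2,2,1,2,1,2,1,3,1,3,1,2,1,0]
Step 7: insert iw at [6, 10, 11, 13] -> counters=[2,2,2,1,2,1,3,1,3,1,4,2,2,2,0]
Step 8: insert w at [2, 3, 6, 9] -> counters=[2,2,3,2,2,1,4,1,3,2,4,2,2,2,0]
Step 9: insert jjt at [5, 6, 8, 9] -> counters=[2,2,3,2,2,2,5,1,4,3,4,2,2,2,0]
Step 10: insert vk at [0, 1, 8, 13] -> counters=[3,3,3,2,2,2,5,1,5,3,4,2,2,3,0]
Step 11: insert sn at [2, 3, 9, 14] -> counters=[3,3,4,3,2,2,5,1,5,4,4,2,2,3,1]
Step 12: insert w at [2, 3, 6, 9] -> counters=[3,3,5,4,2,2,6,1,5,5,4,2,2,3,1]
Step 13: insert ni at [1, 2, 6, 9] -> counters=[3,4,6,4,2,2,7,1,5,6,4,2,2,3,1]
Step 14: delete pv at [0, 4, 5, 10] -> counters=[2,4,6,4,1,1,7,1,5,6,3,2,2,3,1]
Step 15: delete sn at [2, 3, 9, 14] -> counters=[2,4,5,3,1,1,7,1,5,5,3,2,2,3,0]
Step 16: insert vk at [0, 1, 8, 13] -> counters=[3,5,5,3,1,1,7,1,6,5,3,2,2,4,0]
Step 17: delete iw at [6, 10, 11, 13] -> counters=[3,5,5,3,1,1,6,1,6,5,2,1,2,3,0]
Step 18: insert ni at [1, 2, 6, 9] -> counters=[3,6,6,3,1,1,7,1,6,6,2,1,2,3,0]
Step 19: insert jjt at [5, 6, 8, 9] -> counters=[3,6,6,3,1,2,8,1,7,7,2,1,2,3,0]
Final counters=[3,6,6,3,1,2,8,1,7,7,2,1,2,3,0] -> 14 nonzero

Answer: 14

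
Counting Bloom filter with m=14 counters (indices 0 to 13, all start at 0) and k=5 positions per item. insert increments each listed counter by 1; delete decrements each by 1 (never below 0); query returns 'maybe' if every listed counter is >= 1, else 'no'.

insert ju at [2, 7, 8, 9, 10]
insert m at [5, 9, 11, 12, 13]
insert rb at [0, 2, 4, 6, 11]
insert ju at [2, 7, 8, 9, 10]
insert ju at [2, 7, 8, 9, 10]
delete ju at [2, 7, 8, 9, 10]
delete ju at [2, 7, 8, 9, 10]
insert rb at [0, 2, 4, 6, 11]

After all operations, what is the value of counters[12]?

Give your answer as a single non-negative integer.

Answer: 1

Derivation:
Step 1: insert ju at [2, 7, 8, 9, 10] -> counters=[0,0,1,0,0,0,0,1,1,1,1,0,0,0]
Step 2: insert m at [5, 9, 11, 12, 13] -> counters=[0,0,1,0,0,1,0,1,1,2,1,1,1,1]
Step 3: insert rb at [0, 2, 4, 6, 11] -> counters=[1,0,2,0,1,1,1,1,1,2,1,2,1,1]
Step 4: insert ju at [2, 7, 8, 9, 10] -> counters=[1,0,3,0,1,1,1,2,2,3,2,2,1,1]
Step 5: insert ju at [2, 7, 8, 9, 10] -> counters=[1,0,4,0,1,1,1,3,3,4,3,2,1,1]
Step 6: delete ju at [2, 7, 8, 9, 10] -> counters=[1,0,3,0,1,1,1,2,2,3,2,2,1,1]
Step 7: delete ju at [2, 7, 8, 9, 10] -> counters=[1,0,2,0,1,1,1,1,1,2,1,2,1,1]
Step 8: insert rb at [0, 2, 4, 6, 11] -> counters=[2,0,3,0,2,1,2,1,1,2,1,3,1,1]
Final counters=[2,0,3,0,2,1,2,1,1,2,1,3,1,1] -> counters[12]=1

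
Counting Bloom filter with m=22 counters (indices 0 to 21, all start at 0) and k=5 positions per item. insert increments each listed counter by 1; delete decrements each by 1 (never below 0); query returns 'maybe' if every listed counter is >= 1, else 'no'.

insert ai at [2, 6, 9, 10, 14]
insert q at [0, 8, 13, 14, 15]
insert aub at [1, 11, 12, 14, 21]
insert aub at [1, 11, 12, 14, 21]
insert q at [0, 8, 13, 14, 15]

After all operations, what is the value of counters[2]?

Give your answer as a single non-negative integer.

Step 1: insert ai at [2, 6, 9, 10, 14] -> counters=[0,0,1,0,0,0,1,0,0,1,1,0,0,0,1,0,0,0,0,0,0,0]
Step 2: insert q at [0, 8, 13, 14, 15] -> counters=[1,0,1,0,0,0,1,0,1,1,1,0,0,1,2,1,0,0,0,0,0,0]
Step 3: insert aub at [1, 11, 12, 14, 21] -> counters=[1,1,1,0,0,0,1,0,1,1,1,1,1,1,3,1,0,0,0,0,0,1]
Step 4: insert aub at [1, 11, 12, 14, 21] -> counters=[1,2,1,0,0,0,1,0,1,1,1,2,2,1,4,1,0,0,0,0,0,2]
Step 5: insert q at [0, 8, 13, 14, 15] -> counters=[2,2,1,0,0,0,1,0,2,1,1,2,2,2,5,2,0,0,0,0,0,2]
Final counters=[2,2,1,0,0,0,1,0,2,1,1,2,2,2,5,2,0,0,0,0,0,2] -> counters[2]=1

Answer: 1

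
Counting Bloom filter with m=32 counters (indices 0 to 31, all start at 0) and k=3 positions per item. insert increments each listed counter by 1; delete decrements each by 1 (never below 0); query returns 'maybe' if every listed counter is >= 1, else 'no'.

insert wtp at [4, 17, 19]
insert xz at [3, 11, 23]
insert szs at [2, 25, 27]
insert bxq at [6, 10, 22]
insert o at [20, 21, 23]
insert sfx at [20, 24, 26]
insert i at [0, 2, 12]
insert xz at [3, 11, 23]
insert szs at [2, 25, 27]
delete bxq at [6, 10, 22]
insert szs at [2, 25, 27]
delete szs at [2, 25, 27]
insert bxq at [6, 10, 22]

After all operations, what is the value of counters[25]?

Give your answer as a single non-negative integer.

Step 1: insert wtp at [4, 17, 19] -> counters=[0,0,0,0,1,0,0,0,0,0,0,0,0,0,0,0,0,1,0,1,0,0,0,0,0,0,0,0,0,0,0,0]
Step 2: insert xz at [3, 11, 23] -> counters=[0,0,0,1,1,0,0,0,0,0,0,1,0,0,0,0,0,1,0,1,0,0,0,1,0,0,0,0,0,0,0,0]
Step 3: insert szs at [2, 25, 27] -> counters=[0,0,1,1,1,0,0,0,0,0,0,1,0,0,0,0,0,1,0,1,0,0,0,1,0,1,0,1,0,0,0,0]
Step 4: insert bxq at [6, 10, 22] -> counters=[0,0,1,1,1,0,1,0,0,0,1,1,0,0,0,0,0,1,0,1,0,0,1,1,0,1,0,1,0,0,0,0]
Step 5: insert o at [20, 21, 23] -> counters=[0,0,1,1,1,0,1,0,0,0,1,1,0,0,0,0,0,1,0,1,1,1,1,2,0,1,0,1,0,0,0,0]
Step 6: insert sfx at [20, 24, 26] -> counters=[0,0,1,1,1,0,1,0,0,0,1,1,0,0,0,0,0,1,0,1,2,1,1,2,1,1,1,1,0,0,0,0]
Step 7: insert i at [0, 2, 12] -> counters=[1,0,2,1,1,0,1,0,0,0,1,1,1,0,0,0,0,1,0,1,2,1,1,2,1,1,1,1,0,0,0,0]
Step 8: insert xz at [3, 11, 23] -> counters=[1,0,2,2,1,0,1,0,0,0,1,2,1,0,0,0,0,1,0,1,2,1,1,3,1,1,1,1,0,0,0,0]
Step 9: insert szs at [2, 25, 27] -> counters=[1,0,3,2,1,0,1,0,0,0,1,2,1,0,0,0,0,1,0,1,2,1,1,3,1,2,1,2,0,0,0,0]
Step 10: delete bxq at [6, 10, 22] -> counters=[1,0,3,2,1,0,0,0,0,0,0,2,1,0,0,0,0,1,0,1,2,1,0,3,1,2,1,2,0,0,0,0]
Step 11: insert szs at [2, 25, 27] -> counters=[1,0,4,2,1,0,0,0,0,0,0,2,1,0,0,0,0,1,0,1,2,1,0,3,1,3,1,3,0,0,0,0]
Step 12: delete szs at [2, 25, 27] -> counters=[1,0,3,2,1,0,0,0,0,0,0,2,1,0,0,0,0,1,0,1,2,1,0,3,1,2,1,2,0,0,0,0]
Step 13: insert bxq at [6, 10, 22] -> counters=[1,0,3,2,1,0,1,0,0,0,1,2,1,0,0,0,0,1,0,1,2,1,1,3,1,2,1,2,0,0,0,0]
Final counters=[1,0,3,2,1,0,1,0,0,0,1,2,1,0,0,0,0,1,0,1,2,1,1,3,1,2,1,2,0,0,0,0] -> counters[25]=2

Answer: 2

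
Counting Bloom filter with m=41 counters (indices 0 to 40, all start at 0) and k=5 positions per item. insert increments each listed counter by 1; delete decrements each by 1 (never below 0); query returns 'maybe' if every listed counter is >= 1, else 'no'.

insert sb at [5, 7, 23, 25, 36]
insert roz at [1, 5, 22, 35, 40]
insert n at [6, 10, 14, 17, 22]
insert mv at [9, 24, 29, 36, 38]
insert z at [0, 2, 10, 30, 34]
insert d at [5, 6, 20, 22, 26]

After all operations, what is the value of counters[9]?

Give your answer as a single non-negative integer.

Step 1: insert sb at [5, 7, 23, 25, 36] -> counters=[0,0,0,0,0,1,0,1,0,0,0,0,0,0,0,0,0,0,0,0,0,0,0,1,0,1,0,0,0,0,0,0,0,0,0,0,1,0,0,0,0]
Step 2: insert roz at [1, 5, 22, 35, 40] -> counters=[0,1,0,0,0,2,0,1,0,0,0,0,0,0,0,0,0,0,0,0,0,0,1,1,0,1,0,0,0,0,0,0,0,0,0,1,1,0,0,0,1]
Step 3: insert n at [6, 10, 14, 17, 22] -> counters=[0,1,0,0,0,2,1,1,0,0,1,0,0,0,1,0,0,1,0,0,0,0,2,1,0,1,0,0,0,0,0,0,0,0,0,1,1,0,0,0,1]
Step 4: insert mv at [9, 24, 29, 36, 38] -> counters=[0,1,0,0,0,2,1,1,0,1,1,0,0,0,1,0,0,1,0,0,0,0,2,1,1,1,0,0,0,1,0,0,0,0,0,1,2,0,1,0,1]
Step 5: insert z at [0, 2, 10, 30, 34] -> counters=[1,1,1,0,0,2,1,1,0,1,2,0,0,0,1,0,0,1,0,0,0,0,2,1,1,1,0,0,0,1,1,0,0,0,1,1,2,0,1,0,1]
Step 6: insert d at [5, 6, 20, 22, 26] -> counters=[1,1,1,0,0,3,2,1,0,1,2,0,0,0,1,0,0,1,0,0,1,0,3,1,1,1,1,0,0,1,1,0,0,0,1,1,2,0,1,0,1]
Final counters=[1,1,1,0,0,3,2,1,0,1,2,0,0,0,1,0,0,1,0,0,1,0,3,1,1,1,1,0,0,1,1,0,0,0,1,1,2,0,1,0,1] -> counters[9]=1

Answer: 1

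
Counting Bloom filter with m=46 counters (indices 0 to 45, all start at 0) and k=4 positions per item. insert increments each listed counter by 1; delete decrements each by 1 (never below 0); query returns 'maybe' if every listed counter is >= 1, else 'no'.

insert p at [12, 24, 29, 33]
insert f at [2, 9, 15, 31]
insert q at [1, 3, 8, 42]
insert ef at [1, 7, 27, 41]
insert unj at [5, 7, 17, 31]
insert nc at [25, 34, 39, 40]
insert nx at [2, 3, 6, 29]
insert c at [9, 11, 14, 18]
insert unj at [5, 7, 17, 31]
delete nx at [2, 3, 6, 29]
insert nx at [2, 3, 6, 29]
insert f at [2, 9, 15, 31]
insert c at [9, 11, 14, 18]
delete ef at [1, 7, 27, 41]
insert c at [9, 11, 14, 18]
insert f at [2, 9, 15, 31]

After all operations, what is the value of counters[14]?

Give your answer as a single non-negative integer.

Step 1: insert p at [12, 24, 29, 33] -> counters=[0,0,0,0,0,0,0,0,0,0,0,0,1,0,0,0,0,0,0,0,0,0,0,0,1,0,0,0,0,1,0,0,0,1,0,0,0,0,0,0,0,0,0,0,0,0]
Step 2: insert f at [2, 9, 15, 31] -> counters=[0,0,1,0,0,0,0,0,0,1,0,0,1,0,0,1,0,0,0,0,0,0,0,0,1,0,0,0,0,1,0,1,0,1,0,0,0,0,0,0,0,0,0,0,0,0]
Step 3: insert q at [1, 3, 8, 42] -> counters=[0,1,1,1,0,0,0,0,1,1,0,0,1,0,0,1,0,0,0,0,0,0,0,0,1,0,0,0,0,1,0,1,0,1,0,0,0,0,0,0,0,0,1,0,0,0]
Step 4: insert ef at [1, 7, 27, 41] -> counters=[0,2,1,1,0,0,0,1,1,1,0,0,1,0,0,1,0,0,0,0,0,0,0,0,1,0,0,1,0,1,0,1,0,1,0,0,0,0,0,0,0,1,1,0,0,0]
Step 5: insert unj at [5, 7, 17, 31] -> counters=[0,2,1,1,0,1,0,2,1,1,0,0,1,0,0,1,0,1,0,0,0,0,0,0,1,0,0,1,0,1,0,2,0,1,0,0,0,0,0,0,0,1,1,0,0,0]
Step 6: insert nc at [25, 34, 39, 40] -> counters=[0,2,1,1,0,1,0,2,1,1,0,0,1,0,0,1,0,1,0,0,0,0,0,0,1,1,0,1,0,1,0,2,0,1,1,0,0,0,0,1,1,1,1,0,0,0]
Step 7: insert nx at [2, 3, 6, 29] -> counters=[0,2,2,2,0,1,1,2,1,1,0,0,1,0,0,1,0,1,0,0,0,0,0,0,1,1,0,1,0,2,0,2,0,1,1,0,0,0,0,1,1,1,1,0,0,0]
Step 8: insert c at [9, 11, 14, 18] -> counters=[0,2,2,2,0,1,1,2,1,2,0,1,1,0,1,1,0,1,1,0,0,0,0,0,1,1,0,1,0,2,0,2,0,1,1,0,0,0,0,1,1,1,1,0,0,0]
Step 9: insert unj at [5, 7, 17, 31] -> counters=[0,2,2,2,0,2,1,3,1,2,0,1,1,0,1,1,0,2,1,0,0,0,0,0,1,1,0,1,0,2,0,3,0,1,1,0,0,0,0,1,1,1,1,0,0,0]
Step 10: delete nx at [2, 3, 6, 29] -> counters=[0,2,1,1,0,2,0,3,1,2,0,1,1,0,1,1,0,2,1,0,0,0,0,0,1,1,0,1,0,1,0,3,0,1,1,0,0,0,0,1,1,1,1,0,0,0]
Step 11: insert nx at [2, 3, 6, 29] -> counters=[0,2,2,2,0,2,1,3,1,2,0,1,1,0,1,1,0,2,1,0,0,0,0,0,1,1,0,1,0,2,0,3,0,1,1,0,0,0,0,1,1,1,1,0,0,0]
Step 12: insert f at [2, 9, 15, 31] -> counters=[0,2,3,2,0,2,1,3,1,3,0,1,1,0,1,2,0,2,1,0,0,0,0,0,1,1,0,1,0,2,0,4,0,1,1,0,0,0,0,1,1,1,1,0,0,0]
Step 13: insert c at [9, 11, 14, 18] -> counters=[0,2,3,2,0,2,1,3,1,4,0,2,1,0,2,2,0,2,2,0,0,0,0,0,1,1,0,1,0,2,0,4,0,1,1,0,0,0,0,1,1,1,1,0,0,0]
Step 14: delete ef at [1, 7, 27, 41] -> counters=[0,1,3,2,0,2,1,2,1,4,0,2,1,0,2,2,0,2,2,0,0,0,0,0,1,1,0,0,0,2,0,4,0,1,1,0,0,0,0,1,1,0,1,0,0,0]
Step 15: insert c at [9, 11, 14, 18] -> counters=[0,1,3,2,0,2,1,2,1,5,0,3,1,0,3,2,0,2,3,0,0,0,0,0,1,1,0,0,0,2,0,4,0,1,1,0,0,0,0,1,1,0,1,0,0,0]
Step 16: insert f at [2, 9, 15, 31] -> counters=[0,1,4,2,0,2,1,2,1,6,0,3,1,0,3,3,0,2,3,0,0,0,0,0,1,1,0,0,0,2,0,5,0,1,1,0,0,0,0,1,1,0,1,0,0,0]
Final counters=[0,1,4,2,0,2,1,2,1,6,0,3,1,0,3,3,0,2,3,0,0,0,0,0,1,1,0,0,0,2,0,5,0,1,1,0,0,0,0,1,1,0,1,0,0,0] -> counters[14]=3

Answer: 3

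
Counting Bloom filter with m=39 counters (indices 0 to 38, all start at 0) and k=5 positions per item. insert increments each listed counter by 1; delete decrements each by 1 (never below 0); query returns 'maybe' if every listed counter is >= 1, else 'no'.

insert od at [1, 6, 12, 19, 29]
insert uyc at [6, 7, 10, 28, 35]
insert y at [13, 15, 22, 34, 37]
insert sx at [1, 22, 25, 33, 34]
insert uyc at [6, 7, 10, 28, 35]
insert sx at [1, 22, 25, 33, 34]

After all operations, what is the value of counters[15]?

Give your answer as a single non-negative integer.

Answer: 1

Derivation:
Step 1: insert od at [1, 6, 12, 19, 29] -> counters=[0,1,0,0,0,0,1,0,0,0,0,0,1,0,0,0,0,0,0,1,0,0,0,0,0,0,0,0,0,1,0,0,0,0,0,0,0,0,0]
Step 2: insert uyc at [6, 7, 10, 28, 35] -> counters=[0,1,0,0,0,0,2,1,0,0,1,0,1,0,0,0,0,0,0,1,0,0,0,0,0,0,0,0,1,1,0,0,0,0,0,1,0,0,0]
Step 3: insert y at [13, 15, 22, 34, 37] -> counters=[0,1,0,0,0,0,2,1,0,0,1,0,1,1,0,1,0,0,0,1,0,0,1,0,0,0,0,0,1,1,0,0,0,0,1,1,0,1,0]
Step 4: insert sx at [1, 22, 25, 33, 34] -> counters=[0,2,0,0,0,0,2,1,0,0,1,0,1,1,0,1,0,0,0,1,0,0,2,0,0,1,0,0,1,1,0,0,0,1,2,1,0,1,0]
Step 5: insert uyc at [6, 7, 10, 28, 35] -> counters=[0,2,0,0,0,0,3,2,0,0,2,0,1,1,0,1,0,0,0,1,0,0,2,0,0,1,0,0,2,1,0,0,0,1,2,2,0,1,0]
Step 6: insert sx at [1, 22, 25, 33, 34] -> counters=[0,3,0,0,0,0,3,2,0,0,2,0,1,1,0,1,0,0,0,1,0,0,3,0,0,2,0,0,2,1,0,0,0,2,3,2,0,1,0]
Final counters=[0,3,0,0,0,0,3,2,0,0,2,0,1,1,0,1,0,0,0,1,0,0,3,0,0,2,0,0,2,1,0,0,0,2,3,2,0,1,0] -> counters[15]=1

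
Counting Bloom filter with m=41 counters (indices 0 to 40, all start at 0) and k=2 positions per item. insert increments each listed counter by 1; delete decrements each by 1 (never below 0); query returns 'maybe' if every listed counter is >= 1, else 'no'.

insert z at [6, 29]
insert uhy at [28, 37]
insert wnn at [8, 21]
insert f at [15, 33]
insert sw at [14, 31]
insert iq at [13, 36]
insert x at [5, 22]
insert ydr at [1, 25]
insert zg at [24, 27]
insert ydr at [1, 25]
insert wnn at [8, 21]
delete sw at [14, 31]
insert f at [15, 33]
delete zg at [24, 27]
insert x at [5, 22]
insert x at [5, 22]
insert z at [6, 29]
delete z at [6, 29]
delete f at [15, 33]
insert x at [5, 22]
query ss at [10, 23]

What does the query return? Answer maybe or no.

Step 1: insert z at [6, 29] -> counters=[0,0,0,0,0,0,1,0,0,0,0,0,0,0,0,0,0,0,0,0,0,0,0,0,0,0,0,0,0,1,0,0,0,0,0,0,0,0,0,0,0]
Step 2: insert uhy at [28, 37] -> counters=[0,0,0,0,0,0,1,0,0,0,0,0,0,0,0,0,0,0,0,0,0,0,0,0,0,0,0,0,1,1,0,0,0,0,0,0,0,1,0,0,0]
Step 3: insert wnn at [8, 21] -> counters=[0,0,0,0,0,0,1,0,1,0,0,0,0,0,0,0,0,0,0,0,0,1,0,0,0,0,0,0,1,1,0,0,0,0,0,0,0,1,0,0,0]
Step 4: insert f at [15, 33] -> counters=[0,0,0,0,0,0,1,0,1,0,0,0,0,0,0,1,0,0,0,0,0,1,0,0,0,0,0,0,1,1,0,0,0,1,0,0,0,1,0,0,0]
Step 5: insert sw at [14, 31] -> counters=[0,0,0,0,0,0,1,0,1,0,0,0,0,0,1,1,0,0,0,0,0,1,0,0,0,0,0,0,1,1,0,1,0,1,0,0,0,1,0,0,0]
Step 6: insert iq at [13, 36] -> counters=[0,0,0,0,0,0,1,0,1,0,0,0,0,1,1,1,0,0,0,0,0,1,0,0,0,0,0,0,1,1,0,1,0,1,0,0,1,1,0,0,0]
Step 7: insert x at [5, 22] -> counters=[0,0,0,0,0,1,1,0,1,0,0,0,0,1,1,1,0,0,0,0,0,1,1,0,0,0,0,0,1,1,0,1,0,1,0,0,1,1,0,0,0]
Step 8: insert ydr at [1, 25] -> counters=[0,1,0,0,0,1,1,0,1,0,0,0,0,1,1,1,0,0,0,0,0,1,1,0,0,1,0,0,1,1,0,1,0,1,0,0,1,1,0,0,0]
Step 9: insert zg at [24, 27] -> counters=[0,1,0,0,0,1,1,0,1,0,0,0,0,1,1,1,0,0,0,0,0,1,1,0,1,1,0,1,1,1,0,1,0,1,0,0,1,1,0,0,0]
Step 10: insert ydr at [1, 25] -> counters=[0,2,0,0,0,1,1,0,1,0,0,0,0,1,1,1,0,0,0,0,0,1,1,0,1,2,0,1,1,1,0,1,0,1,0,0,1,1,0,0,0]
Step 11: insert wnn at [8, 21] -> counters=[0,2,0,0,0,1,1,0,2,0,0,0,0,1,1,1,0,0,0,0,0,2,1,0,1,2,0,1,1,1,0,1,0,1,0,0,1,1,0,0,0]
Step 12: delete sw at [14, 31] -> counters=[0,2,0,0,0,1,1,0,2,0,0,0,0,1,0,1,0,0,0,0,0,2,1,0,1,2,0,1,1,1,0,0,0,1,0,0,1,1,0,0,0]
Step 13: insert f at [15, 33] -> counters=[0,2,0,0,0,1,1,0,2,0,0,0,0,1,0,2,0,0,0,0,0,2,1,0,1,2,0,1,1,1,0,0,0,2,0,0,1,1,0,0,0]
Step 14: delete zg at [24, 27] -> counters=[0,2,0,0,0,1,1,0,2,0,0,0,0,1,0,2,0,0,0,0,0,2,1,0,0,2,0,0,1,1,0,0,0,2,0,0,1,1,0,0,0]
Step 15: insert x at [5, 22] -> counters=[0,2,0,0,0,2,1,0,2,0,0,0,0,1,0,2,0,0,0,0,0,2,2,0,0,2,0,0,1,1,0,0,0,2,0,0,1,1,0,0,0]
Step 16: insert x at [5, 22] -> counters=[0,2,0,0,0,3,1,0,2,0,0,0,0,1,0,2,0,0,0,0,0,2,3,0,0,2,0,0,1,1,0,0,0,2,0,0,1,1,0,0,0]
Step 17: insert z at [6, 29] -> counters=[0,2,0,0,0,3,2,0,2,0,0,0,0,1,0,2,0,0,0,0,0,2,3,0,0,2,0,0,1,2,0,0,0,2,0,0,1,1,0,0,0]
Step 18: delete z at [6, 29] -> counters=[0,2,0,0,0,3,1,0,2,0,0,0,0,1,0,2,0,0,0,0,0,2,3,0,0,2,0,0,1,1,0,0,0,2,0,0,1,1,0,0,0]
Step 19: delete f at [15, 33] -> counters=[0,2,0,0,0,3,1,0,2,0,0,0,0,1,0,1,0,0,0,0,0,2,3,0,0,2,0,0,1,1,0,0,0,1,0,0,1,1,0,0,0]
Step 20: insert x at [5, 22] -> counters=[0,2,0,0,0,4,1,0,2,0,0,0,0,1,0,1,0,0,0,0,0,2,4,0,0,2,0,0,1,1,0,0,0,1,0,0,1,1,0,0,0]
Query ss: check counters[10]=0 counters[23]=0 -> no

Answer: no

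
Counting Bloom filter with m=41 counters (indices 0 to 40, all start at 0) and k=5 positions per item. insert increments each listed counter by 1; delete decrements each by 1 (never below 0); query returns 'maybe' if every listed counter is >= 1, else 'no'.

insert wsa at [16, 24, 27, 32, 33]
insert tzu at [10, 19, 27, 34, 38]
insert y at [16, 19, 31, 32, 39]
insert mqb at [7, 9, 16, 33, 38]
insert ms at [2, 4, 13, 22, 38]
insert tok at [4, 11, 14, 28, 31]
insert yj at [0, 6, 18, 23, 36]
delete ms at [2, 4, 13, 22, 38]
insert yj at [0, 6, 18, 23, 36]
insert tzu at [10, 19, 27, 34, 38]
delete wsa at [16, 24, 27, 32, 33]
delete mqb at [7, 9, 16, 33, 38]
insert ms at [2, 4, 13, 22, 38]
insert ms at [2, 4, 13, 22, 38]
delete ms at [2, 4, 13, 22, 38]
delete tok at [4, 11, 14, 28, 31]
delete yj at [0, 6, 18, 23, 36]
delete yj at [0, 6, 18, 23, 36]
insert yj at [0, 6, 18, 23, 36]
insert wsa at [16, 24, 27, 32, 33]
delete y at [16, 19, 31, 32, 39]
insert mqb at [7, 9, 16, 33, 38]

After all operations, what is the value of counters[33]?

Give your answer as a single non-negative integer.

Step 1: insert wsa at [16, 24, 27, 32, 33] -> counters=[0,0,0,0,0,0,0,0,0,0,0,0,0,0,0,0,1,0,0,0,0,0,0,0,1,0,0,1,0,0,0,0,1,1,0,0,0,0,0,0,0]
Step 2: insert tzu at [10, 19, 27, 34, 38] -> counters=[0,0,0,0,0,0,0,0,0,0,1,0,0,0,0,0,1,0,0,1,0,0,0,0,1,0,0,2,0,0,0,0,1,1,1,0,0,0,1,0,0]
Step 3: insert y at [16, 19, 31, 32, 39] -> counters=[0,0,0,0,0,0,0,0,0,0,1,0,0,0,0,0,2,0,0,2,0,0,0,0,1,0,0,2,0,0,0,1,2,1,1,0,0,0,1,1,0]
Step 4: insert mqb at [7, 9, 16, 33, 38] -> counters=[0,0,0,0,0,0,0,1,0,1,1,0,0,0,0,0,3,0,0,2,0,0,0,0,1,0,0,2,0,0,0,1,2,2,1,0,0,0,2,1,0]
Step 5: insert ms at [2, 4, 13, 22, 38] -> counters=[0,0,1,0,1,0,0,1,0,1,1,0,0,1,0,0,3,0,0,2,0,0,1,0,1,0,0,2,0,0,0,1,2,2,1,0,0,0,3,1,0]
Step 6: insert tok at [4, 11, 14, 28, 31] -> counters=[0,0,1,0,2,0,0,1,0,1,1,1,0,1,1,0,3,0,0,2,0,0,1,0,1,0,0,2,1,0,0,2,2,2,1,0,0,0,3,1,0]
Step 7: insert yj at [0, 6, 18, 23, 36] -> counters=[1,0,1,0,2,0,1,1,0,1,1,1,0,1,1,0,3,0,1,2,0,0,1,1,1,0,0,2,1,0,0,2,2,2,1,0,1,0,3,1,0]
Step 8: delete ms at [2, 4, 13, 22, 38] -> counters=[1,0,0,0,1,0,1,1,0,1,1,1,0,0,1,0,3,0,1,2,0,0,0,1,1,0,0,2,1,0,0,2,2,2,1,0,1,0,2,1,0]
Step 9: insert yj at [0, 6, 18, 23, 36] -> counters=[2,0,0,0,1,0,2,1,0,1,1,1,0,0,1,0,3,0,2,2,0,0,0,2,1,0,0,2,1,0,0,2,2,2,1,0,2,0,2,1,0]
Step 10: insert tzu at [10, 19, 27, 34, 38] -> counters=[2,0,0,0,1,0,2,1,0,1,2,1,0,0,1,0,3,0,2,3,0,0,0,2,1,0,0,3,1,0,0,2,2,2,2,0,2,0,3,1,0]
Step 11: delete wsa at [16, 24, 27, 32, 33] -> counters=[2,0,0,0,1,0,2,1,0,1,2,1,0,0,1,0,2,0,2,3,0,0,0,2,0,0,0,2,1,0,0,2,1,1,2,0,2,0,3,1,0]
Step 12: delete mqb at [7, 9, 16, 33, 38] -> counters=[2,0,0,0,1,0,2,0,0,0,2,1,0,0,1,0,1,0,2,3,0,0,0,2,0,0,0,2,1,0,0,2,1,0,2,0,2,0,2,1,0]
Step 13: insert ms at [2, 4, 13, 22, 38] -> counters=[2,0,1,0,2,0,2,0,0,0,2,1,0,1,1,0,1,0,2,3,0,0,1,2,0,0,0,2,1,0,0,2,1,0,2,0,2,0,3,1,0]
Step 14: insert ms at [2, 4, 13, 22, 38] -> counters=[2,0,2,0,3,0,2,0,0,0,2,1,0,2,1,0,1,0,2,3,0,0,2,2,0,0,0,2,1,0,0,2,1,0,2,0,2,0,4,1,0]
Step 15: delete ms at [2, 4, 13, 22, 38] -> counters=[2,0,1,0,2,0,2,0,0,0,2,1,0,1,1,0,1,0,2,3,0,0,1,2,0,0,0,2,1,0,0,2,1,0,2,0,2,0,3,1,0]
Step 16: delete tok at [4, 11, 14, 28, 31] -> counters=[2,0,1,0,1,0,2,0,0,0,2,0,0,1,0,0,1,0,2,3,0,0,1,2,0,0,0,2,0,0,0,1,1,0,2,0,2,0,3,1,0]
Step 17: delete yj at [0, 6, 18, 23, 36] -> counters=[1,0,1,0,1,0,1,0,0,0,2,0,0,1,0,0,1,0,1,3,0,0,1,1,0,0,0,2,0,0,0,1,1,0,2,0,1,0,3,1,0]
Step 18: delete yj at [0, 6, 18, 23, 36] -> counters=[0,0,1,0,1,0,0,0,0,0,2,0,0,1,0,0,1,0,0,3,0,0,1,0,0,0,0,2,0,0,0,1,1,0,2,0,0,0,3,1,0]
Step 19: insert yj at [0, 6, 18, 23, 36] -> counters=[1,0,1,0,1,0,1,0,0,0,2,0,0,1,0,0,1,0,1,3,0,0,1,1,0,0,0,2,0,0,0,1,1,0,2,0,1,0,3,1,0]
Step 20: insert wsa at [16, 24, 27, 32, 33] -> counters=[1,0,1,0,1,0,1,0,0,0,2,0,0,1,0,0,2,0,1,3,0,0,1,1,1,0,0,3,0,0,0,1,2,1,2,0,1,0,3,1,0]
Step 21: delete y at [16, 19, 31, 32, 39] -> counters=[1,0,1,0,1,0,1,0,0,0,2,0,0,1,0,0,1,0,1,2,0,0,1,1,1,0,0,3,0,0,0,0,1,1,2,0,1,0,3,0,0]
Step 22: insert mqb at [7, 9, 16, 33, 38] -> counters=[1,0,1,0,1,0,1,1,0,1,2,0,0,1,0,0,2,0,1,2,0,0,1,1,1,0,0,3,0,0,0,0,1,2,2,0,1,0,4,0,0]
Final counters=[1,0,1,0,1,0,1,1,0,1,2,0,0,1,0,0,2,0,1,2,0,0,1,1,1,0,0,3,0,0,0,0,1,2,2,0,1,0,4,0,0] -> counters[33]=2

Answer: 2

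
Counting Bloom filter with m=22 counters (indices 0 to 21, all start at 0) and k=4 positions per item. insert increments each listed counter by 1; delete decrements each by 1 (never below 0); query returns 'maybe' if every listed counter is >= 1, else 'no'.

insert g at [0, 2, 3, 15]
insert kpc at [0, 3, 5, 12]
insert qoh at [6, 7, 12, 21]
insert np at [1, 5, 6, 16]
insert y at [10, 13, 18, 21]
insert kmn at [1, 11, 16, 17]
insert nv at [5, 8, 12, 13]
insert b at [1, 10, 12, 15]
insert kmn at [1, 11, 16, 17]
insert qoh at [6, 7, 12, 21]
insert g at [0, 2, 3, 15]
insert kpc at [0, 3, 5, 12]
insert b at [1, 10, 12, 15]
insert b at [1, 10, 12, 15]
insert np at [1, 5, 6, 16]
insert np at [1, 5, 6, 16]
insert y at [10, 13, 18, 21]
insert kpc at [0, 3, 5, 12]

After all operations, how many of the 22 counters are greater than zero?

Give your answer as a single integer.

Answer: 17

Derivation:
Step 1: insert g at [0, 2, 3, 15] -> counters=[1,0,1,1,0,0,0,0,0,0,0,0,0,0,0,1,0,0,0,0,0,0]
Step 2: insert kpc at [0, 3, 5, 12] -> counters=[2,0,1,2,0,1,0,0,0,0,0,0,1,0,0,1,0,0,0,0,0,0]
Step 3: insert qoh at [6, 7, 12, 21] -> counters=[2,0,1,2,0,1,1,1,0,0,0,0,2,0,0,1,0,0,0,0,0,1]
Step 4: insert np at [1, 5, 6, 16] -> counters=[2,1,1,2,0,2,2,1,0,0,0,0,2,0,0,1,1,0,0,0,0,1]
Step 5: insert y at [10, 13, 18, 21] -> counters=[2,1,1,2,0,2,2,1,0,0,1,0,2,1,0,1,1,0,1,0,0,2]
Step 6: insert kmn at [1, 11, 16, 17] -> counters=[2,2,1,2,0,2,2,1,0,0,1,1,2,1,0,1,2,1,1,0,0,2]
Step 7: insert nv at [5, 8, 12, 13] -> counters=[2,2,1,2,0,3,2,1,1,0,1,1,3,2,0,1,2,1,1,0,0,2]
Step 8: insert b at [1, 10, 12, 15] -> counters=[2,3,1,2,0,3,2,1,1,0,2,1,4,2,0,2,2,1,1,0,0,2]
Step 9: insert kmn at [1, 11, 16, 17] -> counters=[2,4,1,2,0,3,2,1,1,0,2,2,4,2,0,2,3,2,1,0,0,2]
Step 10: insert qoh at [6, 7, 12, 21] -> counters=[2,4,1,2,0,3,3,2,1,0,2,2,5,2,0,2,3,2,1,0,0,3]
Step 11: insert g at [0, 2, 3, 15] -> counters=[3,4,2,3,0,3,3,2,1,0,2,2,5,2,0,3,3,2,1,0,0,3]
Step 12: insert kpc at [0, 3, 5, 12] -> counters=[4,4,2,4,0,4,3,2,1,0,2,2,6,2,0,3,3,2,1,0,0,3]
Step 13: insert b at [1, 10, 12, 15] -> counters=[4,5,2,4,0,4,3,2,1,0,3,2,7,2,0,4,3,2,1,0,0,3]
Step 14: insert b at [1, 10, 12, 15] -> counters=[4,6,2,4,0,4,3,2,1,0,4,2,8,2,0,5,3,2,1,0,0,3]
Step 15: insert np at [1, 5, 6, 16] -> counters=[4,7,2,4,0,5,4,2,1,0,4,2,8,2,0,5,4,2,1,0,0,3]
Step 16: insert np at [1, 5, 6, 16] -> counters=[4,8,2,4,0,6,5,2,1,0,4,2,8,2,0,5,5,2,1,0,0,3]
Step 17: insert y at [10, 13, 18, 21] -> counters=[4,8,2,4,0,6,5,2,1,0,5,2,8,3,0,5,5,2,2,0,0,4]
Step 18: insert kpc at [0, 3, 5, 12] -> counters=[5,8,2,5,0,7,5,2,1,0,5,2,9,3,0,5,5,2,2,0,0,4]
Final counters=[5,8,2,5,0,7,5,2,1,0,5,2,9,3,0,5,5,2,2,0,0,4] -> 17 nonzero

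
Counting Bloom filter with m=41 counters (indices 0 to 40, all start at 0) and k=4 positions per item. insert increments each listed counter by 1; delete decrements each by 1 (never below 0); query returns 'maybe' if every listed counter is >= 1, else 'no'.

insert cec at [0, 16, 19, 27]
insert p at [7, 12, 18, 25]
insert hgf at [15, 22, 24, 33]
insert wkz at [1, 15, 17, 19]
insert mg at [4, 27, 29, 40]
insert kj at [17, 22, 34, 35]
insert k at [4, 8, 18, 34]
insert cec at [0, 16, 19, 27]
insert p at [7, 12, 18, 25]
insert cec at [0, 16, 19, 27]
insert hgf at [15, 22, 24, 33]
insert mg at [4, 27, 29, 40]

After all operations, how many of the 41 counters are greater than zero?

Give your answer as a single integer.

Answer: 20

Derivation:
Step 1: insert cec at [0, 16, 19, 27] -> counters=[1,0,0,0,0,0,0,0,0,0,0,0,0,0,0,0,1,0,0,1,0,0,0,0,0,0,0,1,0,0,0,0,0,0,0,0,0,0,0,0,0]
Step 2: insert p at [7, 12, 18, 25] -> counters=[1,0,0,0,0,0,0,1,0,0,0,0,1,0,0,0,1,0,1,1,0,0,0,0,0,1,0,1,0,0,0,0,0,0,0,0,0,0,0,0,0]
Step 3: insert hgf at [15, 22, 24, 33] -> counters=[1,0,0,0,0,0,0,1,0,0,0,0,1,0,0,1,1,0,1,1,0,0,1,0,1,1,0,1,0,0,0,0,0,1,0,0,0,0,0,0,0]
Step 4: insert wkz at [1, 15, 17, 19] -> counters=[1,1,0,0,0,0,0,1,0,0,0,0,1,0,0,2,1,1,1,2,0,0,1,0,1,1,0,1,0,0,0,0,0,1,0,0,0,0,0,0,0]
Step 5: insert mg at [4, 27, 29, 40] -> counters=[1,1,0,0,1,0,0,1,0,0,0,0,1,0,0,2,1,1,1,2,0,0,1,0,1,1,0,2,0,1,0,0,0,1,0,0,0,0,0,0,1]
Step 6: insert kj at [17, 22, 34, 35] -> counters=[1,1,0,0,1,0,0,1,0,0,0,0,1,0,0,2,1,2,1,2,0,0,2,0,1,1,0,2,0,1,0,0,0,1,1,1,0,0,0,0,1]
Step 7: insert k at [4, 8, 18, 34] -> counters=[1,1,0,0,2,0,0,1,1,0,0,0,1,0,0,2,1,2,2,2,0,0,2,0,1,1,0,2,0,1,0,0,0,1,2,1,0,0,0,0,1]
Step 8: insert cec at [0, 16, 19, 27] -> counters=[2,1,0,0,2,0,0,1,1,0,0,0,1,0,0,2,2,2,2,3,0,0,2,0,1,1,0,3,0,1,0,0,0,1,2,1,0,0,0,0,1]
Step 9: insert p at [7, 12, 18, 25] -> counters=[2,1,0,0,2,0,0,2,1,0,0,0,2,0,0,2,2,2,3,3,0,0,2,0,1,2,0,3,0,1,0,0,0,1,2,1,0,0,0,0,1]
Step 10: insert cec at [0, 16, 19, 27] -> counters=[3,1,0,0,2,0,0,2,1,0,0,0,2,0,0,2,3,2,3,4,0,0,2,0,1,2,0,4,0,1,0,0,0,1,2,1,0,0,0,0,1]
Step 11: insert hgf at [15, 22, 24, 33] -> counters=[3,1,0,0,2,0,0,2,1,0,0,0,2,0,0,3,3,2,3,4,0,0,3,0,2,2,0,4,0,1,0,0,0,2,2,1,0,0,0,0,1]
Step 12: insert mg at [4, 27, 29, 40] -> counters=[3,1,0,0,3,0,0,2,1,0,0,0,2,0,0,3,3,2,3,4,0,0,3,0,2,2,0,5,0,2,0,0,0,2,2,1,0,0,0,0,2]
Final counters=[3,1,0,0,3,0,0,2,1,0,0,0,2,0,0,3,3,2,3,4,0,0,3,0,2,2,0,5,0,2,0,0,0,2,2,1,0,0,0,0,2] -> 20 nonzero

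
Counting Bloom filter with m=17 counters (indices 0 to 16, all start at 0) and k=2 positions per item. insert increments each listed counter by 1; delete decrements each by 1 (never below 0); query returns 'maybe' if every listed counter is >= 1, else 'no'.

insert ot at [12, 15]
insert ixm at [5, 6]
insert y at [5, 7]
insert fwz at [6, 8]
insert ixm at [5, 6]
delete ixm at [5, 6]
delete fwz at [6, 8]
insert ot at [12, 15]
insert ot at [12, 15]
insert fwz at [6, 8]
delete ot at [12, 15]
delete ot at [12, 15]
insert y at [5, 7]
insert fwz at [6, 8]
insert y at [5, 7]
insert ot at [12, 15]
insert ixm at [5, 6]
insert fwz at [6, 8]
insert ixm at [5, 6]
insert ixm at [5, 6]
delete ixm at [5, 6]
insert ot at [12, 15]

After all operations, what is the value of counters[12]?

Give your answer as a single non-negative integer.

Step 1: insert ot at [12, 15] -> counters=[0,0,0,0,0,0,0,0,0,0,0,0,1,0,0,1,0]
Step 2: insert ixm at [5, 6] -> counters=[0,0,0,0,0,1,1,0,0,0,0,0,1,0,0,1,0]
Step 3: insert y at [5, 7] -> counters=[0,0,0,0,0,2,1,1,0,0,0,0,1,0,0,1,0]
Step 4: insert fwz at [6, 8] -> counters=[0,0,0,0,0,2,2,1,1,0,0,0,1,0,0,1,0]
Step 5: insert ixm at [5, 6] -> counters=[0,0,0,0,0,3,3,1,1,0,0,0,1,0,0,1,0]
Step 6: delete ixm at [5, 6] -> counters=[0,0,0,0,0,2,2,1,1,0,0,0,1,0,0,1,0]
Step 7: delete fwz at [6, 8] -> counters=[0,0,0,0,0,2,1,1,0,0,0,0,1,0,0,1,0]
Step 8: insert ot at [12, 15] -> counters=[0,0,0,0,0,2,1,1,0,0,0,0,2,0,0,2,0]
Step 9: insert ot at [12, 15] -> counters=[0,0,0,0,0,2,1,1,0,0,0,0,3,0,0,3,0]
Step 10: insert fwz at [6, 8] -> counters=[0,0,0,0,0,2,2,1,1,0,0,0,3,0,0,3,0]
Step 11: delete ot at [12, 15] -> counters=[0,0,0,0,0,2,2,1,1,0,0,0,2,0,0,2,0]
Step 12: delete ot at [12, 15] -> counters=[0,0,0,0,0,2,2,1,1,0,0,0,1,0,0,1,0]
Step 13: insert y at [5, 7] -> counters=[0,0,0,0,0,3,2,2,1,0,0,0,1,0,0,1,0]
Step 14: insert fwz at [6, 8] -> counters=[0,0,0,0,0,3,3,2,2,0,0,0,1,0,0,1,0]
Step 15: insert y at [5, 7] -> counters=[0,0,0,0,0,4,3,3,2,0,0,0,1,0,0,1,0]
Step 16: insert ot at [12, 15] -> counters=[0,0,0,0,0,4,3,3,2,0,0,0,2,0,0,2,0]
Step 17: insert ixm at [5, 6] -> counters=[0,0,0,0,0,5,4,3,2,0,0,0,2,0,0,2,0]
Step 18: insert fwz at [6, 8] -> counters=[0,0,0,0,0,5,5,3,3,0,0,0,2,0,0,2,0]
Step 19: insert ixm at [5, 6] -> counters=[0,0,0,0,0,6,6,3,3,0,0,0,2,0,0,2,0]
Step 20: insert ixm at [5, 6] -> counters=[0,0,0,0,0,7,7,3,3,0,0,0,2,0,0,2,0]
Step 21: delete ixm at [5, 6] -> counters=[0,0,0,0,0,6,6,3,3,0,0,0,2,0,0,2,0]
Step 22: insert ot at [12, 15] -> counters=[0,0,0,0,0,6,6,3,3,0,0,0,3,0,0,3,0]
Final counters=[0,0,0,0,0,6,6,3,3,0,0,0,3,0,0,3,0] -> counters[12]=3

Answer: 3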